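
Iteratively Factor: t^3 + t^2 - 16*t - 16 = (t + 1)*(t^2 - 16) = (t - 4)*(t + 1)*(t + 4)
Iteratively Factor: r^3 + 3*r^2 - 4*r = (r - 1)*(r^2 + 4*r) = (r - 1)*(r + 4)*(r)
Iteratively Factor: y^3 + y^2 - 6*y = (y - 2)*(y^2 + 3*y) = (y - 2)*(y + 3)*(y)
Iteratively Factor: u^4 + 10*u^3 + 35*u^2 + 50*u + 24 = (u + 4)*(u^3 + 6*u^2 + 11*u + 6) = (u + 2)*(u + 4)*(u^2 + 4*u + 3) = (u + 1)*(u + 2)*(u + 4)*(u + 3)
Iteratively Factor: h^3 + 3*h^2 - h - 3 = (h + 3)*(h^2 - 1) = (h - 1)*(h + 3)*(h + 1)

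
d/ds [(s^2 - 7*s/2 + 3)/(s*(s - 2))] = 3/(2*s^2)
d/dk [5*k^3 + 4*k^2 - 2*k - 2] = 15*k^2 + 8*k - 2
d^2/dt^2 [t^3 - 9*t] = 6*t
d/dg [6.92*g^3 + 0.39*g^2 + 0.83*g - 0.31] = 20.76*g^2 + 0.78*g + 0.83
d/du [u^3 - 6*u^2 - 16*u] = 3*u^2 - 12*u - 16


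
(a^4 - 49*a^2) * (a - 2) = a^5 - 2*a^4 - 49*a^3 + 98*a^2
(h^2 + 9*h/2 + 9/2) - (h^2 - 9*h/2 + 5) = 9*h - 1/2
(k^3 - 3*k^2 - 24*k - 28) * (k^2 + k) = k^5 - 2*k^4 - 27*k^3 - 52*k^2 - 28*k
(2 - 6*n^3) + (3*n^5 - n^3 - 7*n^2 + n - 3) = 3*n^5 - 7*n^3 - 7*n^2 + n - 1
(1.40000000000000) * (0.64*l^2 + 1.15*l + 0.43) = 0.896*l^2 + 1.61*l + 0.602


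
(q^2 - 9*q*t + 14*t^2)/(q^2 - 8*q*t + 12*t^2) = (q - 7*t)/(q - 6*t)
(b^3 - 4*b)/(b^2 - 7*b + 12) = b*(b^2 - 4)/(b^2 - 7*b + 12)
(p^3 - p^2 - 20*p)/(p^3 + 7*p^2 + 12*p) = (p - 5)/(p + 3)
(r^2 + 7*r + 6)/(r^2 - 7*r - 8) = (r + 6)/(r - 8)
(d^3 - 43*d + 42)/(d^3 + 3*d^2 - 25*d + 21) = (d - 6)/(d - 3)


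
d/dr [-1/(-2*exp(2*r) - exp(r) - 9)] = (-4*exp(r) - 1)*exp(r)/(2*exp(2*r) + exp(r) + 9)^2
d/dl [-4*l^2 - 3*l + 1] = -8*l - 3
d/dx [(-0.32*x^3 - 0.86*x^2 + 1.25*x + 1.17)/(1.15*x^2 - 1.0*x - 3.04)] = (-0.368*x^4 + 0.64*x^3 + 2.3409*x^2 + 2.5378*x - 2.63)/(1.3225*x^4 - 2.3*x^3 - 5.992*x^2 + 6.08*x + 9.2416)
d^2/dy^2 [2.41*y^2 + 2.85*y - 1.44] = 4.82000000000000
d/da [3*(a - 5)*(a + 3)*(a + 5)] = 9*a^2 + 18*a - 75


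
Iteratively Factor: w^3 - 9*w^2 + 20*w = (w)*(w^2 - 9*w + 20) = w*(w - 5)*(w - 4)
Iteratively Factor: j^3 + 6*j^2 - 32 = (j + 4)*(j^2 + 2*j - 8) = (j + 4)^2*(j - 2)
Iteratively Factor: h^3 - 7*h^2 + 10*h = (h - 2)*(h^2 - 5*h) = (h - 5)*(h - 2)*(h)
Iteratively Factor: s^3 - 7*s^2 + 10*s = (s - 2)*(s^2 - 5*s) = (s - 5)*(s - 2)*(s)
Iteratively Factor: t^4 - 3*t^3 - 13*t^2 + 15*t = (t - 1)*(t^3 - 2*t^2 - 15*t) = t*(t - 1)*(t^2 - 2*t - 15) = t*(t - 1)*(t + 3)*(t - 5)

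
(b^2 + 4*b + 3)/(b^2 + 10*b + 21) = (b + 1)/(b + 7)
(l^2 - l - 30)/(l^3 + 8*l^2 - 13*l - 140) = (l - 6)/(l^2 + 3*l - 28)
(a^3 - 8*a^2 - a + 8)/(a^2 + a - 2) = (a^2 - 7*a - 8)/(a + 2)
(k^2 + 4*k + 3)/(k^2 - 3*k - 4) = (k + 3)/(k - 4)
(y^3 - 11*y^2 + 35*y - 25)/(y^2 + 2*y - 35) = (y^2 - 6*y + 5)/(y + 7)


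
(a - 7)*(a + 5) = a^2 - 2*a - 35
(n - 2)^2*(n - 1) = n^3 - 5*n^2 + 8*n - 4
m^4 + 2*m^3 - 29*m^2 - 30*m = m*(m - 5)*(m + 1)*(m + 6)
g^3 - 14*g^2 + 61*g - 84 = (g - 7)*(g - 4)*(g - 3)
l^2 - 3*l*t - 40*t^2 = (l - 8*t)*(l + 5*t)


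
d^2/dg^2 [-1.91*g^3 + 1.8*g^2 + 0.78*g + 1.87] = 3.6 - 11.46*g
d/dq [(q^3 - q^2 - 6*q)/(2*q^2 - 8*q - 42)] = (q^4 - 8*q^3 - 53*q^2 + 42*q + 126)/(2*(q^4 - 8*q^3 - 26*q^2 + 168*q + 441))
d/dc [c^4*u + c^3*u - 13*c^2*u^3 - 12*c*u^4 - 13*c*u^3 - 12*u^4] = u*(4*c^3 + 3*c^2 - 26*c*u^2 - 12*u^3 - 13*u^2)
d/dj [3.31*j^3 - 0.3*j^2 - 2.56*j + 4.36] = 9.93*j^2 - 0.6*j - 2.56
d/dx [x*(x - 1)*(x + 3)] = 3*x^2 + 4*x - 3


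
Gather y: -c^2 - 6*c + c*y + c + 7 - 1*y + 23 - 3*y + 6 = -c^2 - 5*c + y*(c - 4) + 36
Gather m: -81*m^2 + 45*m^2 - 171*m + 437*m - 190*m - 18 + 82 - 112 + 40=-36*m^2 + 76*m - 8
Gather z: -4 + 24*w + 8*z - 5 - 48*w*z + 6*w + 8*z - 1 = 30*w + z*(16 - 48*w) - 10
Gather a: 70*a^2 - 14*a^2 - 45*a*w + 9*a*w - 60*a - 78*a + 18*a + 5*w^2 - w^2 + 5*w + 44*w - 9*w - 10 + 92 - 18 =56*a^2 + a*(-36*w - 120) + 4*w^2 + 40*w + 64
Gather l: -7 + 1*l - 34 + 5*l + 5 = 6*l - 36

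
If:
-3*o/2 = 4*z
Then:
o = -8*z/3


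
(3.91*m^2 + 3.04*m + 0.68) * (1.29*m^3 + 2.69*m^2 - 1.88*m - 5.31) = 5.0439*m^5 + 14.4395*m^4 + 1.704*m^3 - 24.6481*m^2 - 17.4208*m - 3.6108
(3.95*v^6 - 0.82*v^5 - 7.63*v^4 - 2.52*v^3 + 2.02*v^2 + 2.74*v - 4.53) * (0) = 0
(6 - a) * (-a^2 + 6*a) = a^3 - 12*a^2 + 36*a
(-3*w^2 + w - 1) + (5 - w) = 4 - 3*w^2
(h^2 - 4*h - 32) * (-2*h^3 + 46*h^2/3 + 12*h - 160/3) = -2*h^5 + 70*h^4/3 + 44*h^3/3 - 592*h^2 - 512*h/3 + 5120/3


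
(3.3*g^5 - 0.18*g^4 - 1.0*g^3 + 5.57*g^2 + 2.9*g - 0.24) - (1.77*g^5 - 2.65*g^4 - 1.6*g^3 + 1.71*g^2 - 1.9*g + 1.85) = 1.53*g^5 + 2.47*g^4 + 0.6*g^3 + 3.86*g^2 + 4.8*g - 2.09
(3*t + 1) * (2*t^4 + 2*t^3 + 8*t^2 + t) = 6*t^5 + 8*t^4 + 26*t^3 + 11*t^2 + t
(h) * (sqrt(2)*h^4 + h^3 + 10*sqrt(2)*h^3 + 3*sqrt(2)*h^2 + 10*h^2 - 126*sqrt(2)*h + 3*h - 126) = sqrt(2)*h^5 + h^4 + 10*sqrt(2)*h^4 + 3*sqrt(2)*h^3 + 10*h^3 - 126*sqrt(2)*h^2 + 3*h^2 - 126*h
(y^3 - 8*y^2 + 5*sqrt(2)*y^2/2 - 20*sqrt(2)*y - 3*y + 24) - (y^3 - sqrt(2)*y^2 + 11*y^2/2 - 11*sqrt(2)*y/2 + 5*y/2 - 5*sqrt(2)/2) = -27*y^2/2 + 7*sqrt(2)*y^2/2 - 29*sqrt(2)*y/2 - 11*y/2 + 5*sqrt(2)/2 + 24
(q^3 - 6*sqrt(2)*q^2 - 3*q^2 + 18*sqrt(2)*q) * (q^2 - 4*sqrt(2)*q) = q^5 - 10*sqrt(2)*q^4 - 3*q^4 + 30*sqrt(2)*q^3 + 48*q^3 - 144*q^2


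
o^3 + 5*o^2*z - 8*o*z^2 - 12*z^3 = (o - 2*z)*(o + z)*(o + 6*z)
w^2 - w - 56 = (w - 8)*(w + 7)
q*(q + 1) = q^2 + q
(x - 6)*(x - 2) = x^2 - 8*x + 12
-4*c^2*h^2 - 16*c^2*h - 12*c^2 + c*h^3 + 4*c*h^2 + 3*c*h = (-4*c + h)*(h + 3)*(c*h + c)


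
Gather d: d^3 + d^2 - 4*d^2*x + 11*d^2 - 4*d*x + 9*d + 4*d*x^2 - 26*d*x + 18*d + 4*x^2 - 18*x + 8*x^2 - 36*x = d^3 + d^2*(12 - 4*x) + d*(4*x^2 - 30*x + 27) + 12*x^2 - 54*x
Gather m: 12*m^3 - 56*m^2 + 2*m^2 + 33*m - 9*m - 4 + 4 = 12*m^3 - 54*m^2 + 24*m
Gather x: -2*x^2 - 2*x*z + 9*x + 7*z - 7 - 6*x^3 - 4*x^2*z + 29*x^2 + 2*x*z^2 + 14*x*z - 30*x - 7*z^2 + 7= -6*x^3 + x^2*(27 - 4*z) + x*(2*z^2 + 12*z - 21) - 7*z^2 + 7*z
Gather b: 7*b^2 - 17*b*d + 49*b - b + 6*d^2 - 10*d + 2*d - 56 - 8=7*b^2 + b*(48 - 17*d) + 6*d^2 - 8*d - 64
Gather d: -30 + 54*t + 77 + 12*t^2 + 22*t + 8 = 12*t^2 + 76*t + 55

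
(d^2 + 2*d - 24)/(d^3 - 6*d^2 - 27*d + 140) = (d + 6)/(d^2 - 2*d - 35)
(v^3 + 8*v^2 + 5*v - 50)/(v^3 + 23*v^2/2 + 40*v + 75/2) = 2*(v - 2)/(2*v + 3)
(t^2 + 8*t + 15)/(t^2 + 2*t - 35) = (t^2 + 8*t + 15)/(t^2 + 2*t - 35)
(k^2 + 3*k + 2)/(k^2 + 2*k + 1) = (k + 2)/(k + 1)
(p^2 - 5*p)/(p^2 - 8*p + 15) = p/(p - 3)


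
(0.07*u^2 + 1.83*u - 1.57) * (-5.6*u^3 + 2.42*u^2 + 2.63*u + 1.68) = -0.392*u^5 - 10.0786*u^4 + 13.4047*u^3 + 1.1311*u^2 - 1.0547*u - 2.6376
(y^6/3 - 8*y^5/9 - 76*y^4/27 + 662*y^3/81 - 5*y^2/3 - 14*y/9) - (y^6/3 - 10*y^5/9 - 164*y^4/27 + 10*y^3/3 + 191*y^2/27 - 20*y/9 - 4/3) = 2*y^5/9 + 88*y^4/27 + 392*y^3/81 - 236*y^2/27 + 2*y/3 + 4/3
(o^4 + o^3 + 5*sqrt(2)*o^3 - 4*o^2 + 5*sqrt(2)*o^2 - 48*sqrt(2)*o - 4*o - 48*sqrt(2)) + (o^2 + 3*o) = o^4 + o^3 + 5*sqrt(2)*o^3 - 3*o^2 + 5*sqrt(2)*o^2 - 48*sqrt(2)*o - o - 48*sqrt(2)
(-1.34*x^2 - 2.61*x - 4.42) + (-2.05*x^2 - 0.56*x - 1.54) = -3.39*x^2 - 3.17*x - 5.96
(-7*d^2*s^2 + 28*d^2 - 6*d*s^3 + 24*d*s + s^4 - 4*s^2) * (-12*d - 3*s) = 84*d^3*s^2 - 336*d^3 + 93*d^2*s^3 - 372*d^2*s + 6*d*s^4 - 24*d*s^2 - 3*s^5 + 12*s^3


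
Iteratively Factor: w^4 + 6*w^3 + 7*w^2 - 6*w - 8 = (w + 2)*(w^3 + 4*w^2 - w - 4) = (w - 1)*(w + 2)*(w^2 + 5*w + 4) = (w - 1)*(w + 1)*(w + 2)*(w + 4)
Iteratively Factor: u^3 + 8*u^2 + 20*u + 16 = (u + 2)*(u^2 + 6*u + 8) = (u + 2)^2*(u + 4)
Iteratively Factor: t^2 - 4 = (t - 2)*(t + 2)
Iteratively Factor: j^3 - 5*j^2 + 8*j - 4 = (j - 1)*(j^2 - 4*j + 4) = (j - 2)*(j - 1)*(j - 2)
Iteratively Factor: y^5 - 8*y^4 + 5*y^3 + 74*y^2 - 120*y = (y - 5)*(y^4 - 3*y^3 - 10*y^2 + 24*y) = y*(y - 5)*(y^3 - 3*y^2 - 10*y + 24) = y*(y - 5)*(y + 3)*(y^2 - 6*y + 8) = y*(y - 5)*(y - 2)*(y + 3)*(y - 4)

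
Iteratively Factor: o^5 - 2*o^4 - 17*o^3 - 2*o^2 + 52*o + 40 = (o + 1)*(o^4 - 3*o^3 - 14*o^2 + 12*o + 40) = (o - 5)*(o + 1)*(o^3 + 2*o^2 - 4*o - 8) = (o - 5)*(o - 2)*(o + 1)*(o^2 + 4*o + 4) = (o - 5)*(o - 2)*(o + 1)*(o + 2)*(o + 2)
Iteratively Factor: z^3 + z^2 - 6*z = (z + 3)*(z^2 - 2*z) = z*(z + 3)*(z - 2)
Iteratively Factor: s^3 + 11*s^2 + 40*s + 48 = (s + 4)*(s^2 + 7*s + 12) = (s + 4)^2*(s + 3)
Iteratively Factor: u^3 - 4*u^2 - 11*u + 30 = (u + 3)*(u^2 - 7*u + 10) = (u - 2)*(u + 3)*(u - 5)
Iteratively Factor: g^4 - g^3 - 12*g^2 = (g)*(g^3 - g^2 - 12*g) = g*(g - 4)*(g^2 + 3*g) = g^2*(g - 4)*(g + 3)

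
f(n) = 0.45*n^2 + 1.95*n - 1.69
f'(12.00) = 12.75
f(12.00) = 86.51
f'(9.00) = 10.05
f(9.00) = 52.31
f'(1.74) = 3.52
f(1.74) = 3.07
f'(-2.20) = -0.03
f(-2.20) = -3.80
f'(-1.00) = 1.05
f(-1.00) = -3.19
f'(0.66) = 2.54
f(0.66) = -0.21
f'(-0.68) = 1.34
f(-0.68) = -2.81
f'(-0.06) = 1.90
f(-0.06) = -1.81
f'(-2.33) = -0.15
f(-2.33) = -3.79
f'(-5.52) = -3.02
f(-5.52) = 1.26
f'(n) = 0.9*n + 1.95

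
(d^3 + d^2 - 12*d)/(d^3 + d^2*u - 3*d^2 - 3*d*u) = (d + 4)/(d + u)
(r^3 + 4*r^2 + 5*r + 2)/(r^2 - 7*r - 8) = (r^2 + 3*r + 2)/(r - 8)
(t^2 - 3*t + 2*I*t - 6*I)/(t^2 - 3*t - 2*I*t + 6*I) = (t + 2*I)/(t - 2*I)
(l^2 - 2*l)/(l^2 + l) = (l - 2)/(l + 1)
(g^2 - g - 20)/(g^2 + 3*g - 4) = (g - 5)/(g - 1)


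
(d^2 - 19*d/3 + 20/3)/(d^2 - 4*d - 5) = (d - 4/3)/(d + 1)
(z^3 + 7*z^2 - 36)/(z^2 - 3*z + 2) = (z^2 + 9*z + 18)/(z - 1)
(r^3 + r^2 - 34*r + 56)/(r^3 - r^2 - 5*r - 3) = (-r^3 - r^2 + 34*r - 56)/(-r^3 + r^2 + 5*r + 3)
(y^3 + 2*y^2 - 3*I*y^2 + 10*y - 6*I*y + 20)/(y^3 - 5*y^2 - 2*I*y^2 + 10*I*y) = (y^3 + y^2*(2 - 3*I) + 2*y*(5 - 3*I) + 20)/(y*(y^2 - y*(5 + 2*I) + 10*I))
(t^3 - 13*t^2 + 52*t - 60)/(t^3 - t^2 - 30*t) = (t^2 - 7*t + 10)/(t*(t + 5))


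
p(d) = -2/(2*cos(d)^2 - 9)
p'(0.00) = 0.00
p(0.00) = 0.29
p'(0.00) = 0.00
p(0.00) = 0.29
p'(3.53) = -0.05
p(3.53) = 0.27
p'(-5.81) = -0.06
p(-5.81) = 0.27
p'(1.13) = -0.04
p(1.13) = 0.23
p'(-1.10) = 0.04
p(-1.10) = 0.23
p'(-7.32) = 0.05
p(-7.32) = 0.24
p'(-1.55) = 0.00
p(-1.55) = 0.22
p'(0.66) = -0.06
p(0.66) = 0.26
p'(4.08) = -0.06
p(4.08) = 0.24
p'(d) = -8*sin(d)*cos(d)/(2*cos(d)^2 - 9)^2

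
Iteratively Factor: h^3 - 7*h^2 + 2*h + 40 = (h - 5)*(h^2 - 2*h - 8) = (h - 5)*(h + 2)*(h - 4)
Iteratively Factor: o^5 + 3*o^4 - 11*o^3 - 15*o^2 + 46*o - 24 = (o + 3)*(o^4 - 11*o^2 + 18*o - 8) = (o - 2)*(o + 3)*(o^3 + 2*o^2 - 7*o + 4) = (o - 2)*(o - 1)*(o + 3)*(o^2 + 3*o - 4) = (o - 2)*(o - 1)*(o + 3)*(o + 4)*(o - 1)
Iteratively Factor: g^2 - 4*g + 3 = (g - 3)*(g - 1)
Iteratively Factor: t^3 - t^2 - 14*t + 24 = (t - 2)*(t^2 + t - 12) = (t - 3)*(t - 2)*(t + 4)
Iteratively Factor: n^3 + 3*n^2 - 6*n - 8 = (n + 1)*(n^2 + 2*n - 8) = (n + 1)*(n + 4)*(n - 2)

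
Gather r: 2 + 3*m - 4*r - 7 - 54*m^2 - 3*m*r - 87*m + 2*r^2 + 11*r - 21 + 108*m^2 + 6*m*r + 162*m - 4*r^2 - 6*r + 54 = 54*m^2 + 78*m - 2*r^2 + r*(3*m + 1) + 28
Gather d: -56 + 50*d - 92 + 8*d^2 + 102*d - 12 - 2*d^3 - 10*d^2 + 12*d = -2*d^3 - 2*d^2 + 164*d - 160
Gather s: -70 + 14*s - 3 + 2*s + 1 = 16*s - 72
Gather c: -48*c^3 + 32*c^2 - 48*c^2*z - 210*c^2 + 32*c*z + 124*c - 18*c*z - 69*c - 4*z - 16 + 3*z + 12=-48*c^3 + c^2*(-48*z - 178) + c*(14*z + 55) - z - 4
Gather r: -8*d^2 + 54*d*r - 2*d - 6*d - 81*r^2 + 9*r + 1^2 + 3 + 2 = -8*d^2 - 8*d - 81*r^2 + r*(54*d + 9) + 6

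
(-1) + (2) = 1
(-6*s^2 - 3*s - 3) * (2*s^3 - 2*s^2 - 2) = -12*s^5 + 6*s^4 + 18*s^2 + 6*s + 6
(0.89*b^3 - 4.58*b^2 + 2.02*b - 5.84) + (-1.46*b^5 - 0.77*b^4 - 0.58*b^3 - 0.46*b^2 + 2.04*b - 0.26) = -1.46*b^5 - 0.77*b^4 + 0.31*b^3 - 5.04*b^2 + 4.06*b - 6.1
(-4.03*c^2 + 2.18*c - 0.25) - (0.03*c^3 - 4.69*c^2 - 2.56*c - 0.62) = -0.03*c^3 + 0.66*c^2 + 4.74*c + 0.37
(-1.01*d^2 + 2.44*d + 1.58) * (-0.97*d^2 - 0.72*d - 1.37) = 0.9797*d^4 - 1.6396*d^3 - 1.9057*d^2 - 4.4804*d - 2.1646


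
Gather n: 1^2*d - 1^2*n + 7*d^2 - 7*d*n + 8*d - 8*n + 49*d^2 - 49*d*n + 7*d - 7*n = 56*d^2 + 16*d + n*(-56*d - 16)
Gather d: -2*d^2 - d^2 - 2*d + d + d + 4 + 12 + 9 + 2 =27 - 3*d^2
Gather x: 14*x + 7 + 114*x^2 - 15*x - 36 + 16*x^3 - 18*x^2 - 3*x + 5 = 16*x^3 + 96*x^2 - 4*x - 24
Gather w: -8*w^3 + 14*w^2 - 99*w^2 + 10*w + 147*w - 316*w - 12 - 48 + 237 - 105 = -8*w^3 - 85*w^2 - 159*w + 72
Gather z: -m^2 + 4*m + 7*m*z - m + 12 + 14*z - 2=-m^2 + 3*m + z*(7*m + 14) + 10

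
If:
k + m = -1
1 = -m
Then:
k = 0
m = -1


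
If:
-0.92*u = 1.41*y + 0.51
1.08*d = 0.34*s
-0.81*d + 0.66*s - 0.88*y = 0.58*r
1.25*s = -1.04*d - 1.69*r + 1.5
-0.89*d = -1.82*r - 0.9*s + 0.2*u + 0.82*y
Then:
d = 0.39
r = -0.27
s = 1.24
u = -1.71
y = 0.75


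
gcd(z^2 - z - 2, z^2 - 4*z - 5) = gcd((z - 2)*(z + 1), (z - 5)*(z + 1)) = z + 1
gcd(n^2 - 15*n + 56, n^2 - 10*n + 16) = n - 8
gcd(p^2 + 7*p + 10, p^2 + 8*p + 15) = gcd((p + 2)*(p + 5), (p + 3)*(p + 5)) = p + 5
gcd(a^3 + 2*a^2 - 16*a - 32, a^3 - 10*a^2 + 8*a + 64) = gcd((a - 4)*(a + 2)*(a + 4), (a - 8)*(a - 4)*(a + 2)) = a^2 - 2*a - 8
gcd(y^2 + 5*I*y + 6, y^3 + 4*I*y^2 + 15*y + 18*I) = y + 6*I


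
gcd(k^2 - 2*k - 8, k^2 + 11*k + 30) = 1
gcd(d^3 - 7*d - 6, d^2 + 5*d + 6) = d + 2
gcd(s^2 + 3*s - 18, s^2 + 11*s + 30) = s + 6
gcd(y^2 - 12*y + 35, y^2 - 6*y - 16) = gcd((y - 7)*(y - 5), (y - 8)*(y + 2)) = 1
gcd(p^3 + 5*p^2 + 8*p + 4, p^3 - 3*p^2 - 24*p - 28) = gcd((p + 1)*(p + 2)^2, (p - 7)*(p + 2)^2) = p^2 + 4*p + 4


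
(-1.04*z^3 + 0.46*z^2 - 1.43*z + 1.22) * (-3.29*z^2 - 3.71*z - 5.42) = 3.4216*z^5 + 2.345*z^4 + 8.6349*z^3 - 1.2017*z^2 + 3.2244*z - 6.6124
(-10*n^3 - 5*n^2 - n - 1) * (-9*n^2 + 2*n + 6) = 90*n^5 + 25*n^4 - 61*n^3 - 23*n^2 - 8*n - 6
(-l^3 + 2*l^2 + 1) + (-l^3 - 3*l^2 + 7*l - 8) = -2*l^3 - l^2 + 7*l - 7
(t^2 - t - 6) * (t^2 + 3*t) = t^4 + 2*t^3 - 9*t^2 - 18*t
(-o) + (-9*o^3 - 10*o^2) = -9*o^3 - 10*o^2 - o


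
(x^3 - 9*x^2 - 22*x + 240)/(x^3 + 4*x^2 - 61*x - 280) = (x - 6)/(x + 7)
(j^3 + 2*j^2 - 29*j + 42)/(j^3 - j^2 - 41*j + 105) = (j - 2)/(j - 5)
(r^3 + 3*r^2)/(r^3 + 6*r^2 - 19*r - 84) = r^2/(r^2 + 3*r - 28)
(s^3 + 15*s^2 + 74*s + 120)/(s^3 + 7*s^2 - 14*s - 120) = (s + 4)/(s - 4)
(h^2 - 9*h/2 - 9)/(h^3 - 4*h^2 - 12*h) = (h + 3/2)/(h*(h + 2))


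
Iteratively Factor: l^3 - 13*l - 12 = (l + 1)*(l^2 - l - 12) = (l - 4)*(l + 1)*(l + 3)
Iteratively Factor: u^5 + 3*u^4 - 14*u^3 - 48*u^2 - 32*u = (u + 1)*(u^4 + 2*u^3 - 16*u^2 - 32*u) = (u + 1)*(u + 2)*(u^3 - 16*u) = (u + 1)*(u + 2)*(u + 4)*(u^2 - 4*u) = (u - 4)*(u + 1)*(u + 2)*(u + 4)*(u)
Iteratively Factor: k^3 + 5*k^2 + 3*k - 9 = (k + 3)*(k^2 + 2*k - 3) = (k + 3)^2*(k - 1)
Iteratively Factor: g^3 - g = (g + 1)*(g^2 - g) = g*(g + 1)*(g - 1)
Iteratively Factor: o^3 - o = (o - 1)*(o^2 + o) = (o - 1)*(o + 1)*(o)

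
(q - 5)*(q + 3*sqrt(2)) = q^2 - 5*q + 3*sqrt(2)*q - 15*sqrt(2)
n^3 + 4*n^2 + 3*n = n*(n + 1)*(n + 3)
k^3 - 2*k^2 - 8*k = k*(k - 4)*(k + 2)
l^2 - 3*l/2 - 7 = (l - 7/2)*(l + 2)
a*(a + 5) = a^2 + 5*a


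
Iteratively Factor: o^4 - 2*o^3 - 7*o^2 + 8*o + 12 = (o - 3)*(o^3 + o^2 - 4*o - 4) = (o - 3)*(o + 2)*(o^2 - o - 2) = (o - 3)*(o + 1)*(o + 2)*(o - 2)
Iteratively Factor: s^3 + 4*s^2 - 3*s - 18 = (s - 2)*(s^2 + 6*s + 9) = (s - 2)*(s + 3)*(s + 3)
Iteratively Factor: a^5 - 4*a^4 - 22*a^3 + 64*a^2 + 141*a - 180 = (a + 3)*(a^4 - 7*a^3 - a^2 + 67*a - 60) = (a - 4)*(a + 3)*(a^3 - 3*a^2 - 13*a + 15) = (a - 4)*(a + 3)^2*(a^2 - 6*a + 5) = (a - 5)*(a - 4)*(a + 3)^2*(a - 1)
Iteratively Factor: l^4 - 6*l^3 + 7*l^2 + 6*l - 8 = (l - 1)*(l^3 - 5*l^2 + 2*l + 8) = (l - 4)*(l - 1)*(l^2 - l - 2) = (l - 4)*(l - 1)*(l + 1)*(l - 2)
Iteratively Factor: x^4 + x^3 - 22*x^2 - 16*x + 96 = (x - 4)*(x^3 + 5*x^2 - 2*x - 24) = (x - 4)*(x + 3)*(x^2 + 2*x - 8) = (x - 4)*(x + 3)*(x + 4)*(x - 2)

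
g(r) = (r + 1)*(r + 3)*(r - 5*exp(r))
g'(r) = (1 - 5*exp(r))*(r + 1)*(r + 3) + (r + 1)*(r - 5*exp(r)) + (r + 3)*(r - 5*exp(r)) = -5*r^2*exp(r) + 3*r^2 - 30*r*exp(r) + 8*r - 35*exp(r) + 3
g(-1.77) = 2.48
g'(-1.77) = -1.35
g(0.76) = -65.72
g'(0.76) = -118.95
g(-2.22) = 2.63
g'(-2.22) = 0.78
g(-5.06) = -42.59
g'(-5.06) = 39.26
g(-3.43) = -3.75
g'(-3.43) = 11.15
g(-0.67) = -2.48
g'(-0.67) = -9.79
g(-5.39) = -56.79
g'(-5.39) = 46.95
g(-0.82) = -1.19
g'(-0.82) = -7.60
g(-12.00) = -1188.00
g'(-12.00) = 339.00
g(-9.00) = -432.03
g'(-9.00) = 173.98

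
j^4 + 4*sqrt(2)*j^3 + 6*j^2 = j^2*(j + sqrt(2))*(j + 3*sqrt(2))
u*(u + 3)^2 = u^3 + 6*u^2 + 9*u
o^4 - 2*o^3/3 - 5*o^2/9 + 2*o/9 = o*(o - 1)*(o - 1/3)*(o + 2/3)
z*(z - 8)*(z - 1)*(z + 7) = z^4 - 2*z^3 - 55*z^2 + 56*z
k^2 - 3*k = k*(k - 3)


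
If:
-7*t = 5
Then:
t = -5/7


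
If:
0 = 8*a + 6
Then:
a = -3/4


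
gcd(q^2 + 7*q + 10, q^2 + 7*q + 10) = q^2 + 7*q + 10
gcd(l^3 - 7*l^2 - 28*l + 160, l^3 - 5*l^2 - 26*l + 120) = l^2 + l - 20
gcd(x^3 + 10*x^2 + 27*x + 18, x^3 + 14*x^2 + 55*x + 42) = x^2 + 7*x + 6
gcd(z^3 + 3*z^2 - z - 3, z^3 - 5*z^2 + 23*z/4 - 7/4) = z - 1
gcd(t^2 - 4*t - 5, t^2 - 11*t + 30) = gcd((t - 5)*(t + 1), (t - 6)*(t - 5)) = t - 5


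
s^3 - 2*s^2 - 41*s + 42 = (s - 7)*(s - 1)*(s + 6)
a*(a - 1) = a^2 - a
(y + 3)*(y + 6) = y^2 + 9*y + 18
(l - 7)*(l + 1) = l^2 - 6*l - 7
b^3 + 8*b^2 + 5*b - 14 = (b - 1)*(b + 2)*(b + 7)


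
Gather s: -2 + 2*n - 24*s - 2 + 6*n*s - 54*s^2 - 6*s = 2*n - 54*s^2 + s*(6*n - 30) - 4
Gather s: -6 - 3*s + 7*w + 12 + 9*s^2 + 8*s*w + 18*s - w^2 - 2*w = 9*s^2 + s*(8*w + 15) - w^2 + 5*w + 6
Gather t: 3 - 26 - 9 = -32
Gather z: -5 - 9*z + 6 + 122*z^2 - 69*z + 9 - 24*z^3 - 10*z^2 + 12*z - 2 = -24*z^3 + 112*z^2 - 66*z + 8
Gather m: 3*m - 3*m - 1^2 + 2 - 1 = 0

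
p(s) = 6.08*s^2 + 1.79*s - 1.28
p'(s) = 12.16*s + 1.79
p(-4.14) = 95.52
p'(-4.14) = -48.55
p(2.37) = 37.11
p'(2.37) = 30.61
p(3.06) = 61.13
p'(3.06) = 39.00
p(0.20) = -0.68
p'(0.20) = 4.22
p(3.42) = 75.96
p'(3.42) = 43.38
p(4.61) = 136.18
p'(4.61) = 57.85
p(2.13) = 30.12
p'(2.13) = 27.69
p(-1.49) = 9.55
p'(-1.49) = -16.33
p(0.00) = -1.28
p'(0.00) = 1.79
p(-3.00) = 48.07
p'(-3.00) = -34.69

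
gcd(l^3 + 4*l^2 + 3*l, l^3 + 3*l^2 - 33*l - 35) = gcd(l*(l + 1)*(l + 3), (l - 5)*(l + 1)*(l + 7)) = l + 1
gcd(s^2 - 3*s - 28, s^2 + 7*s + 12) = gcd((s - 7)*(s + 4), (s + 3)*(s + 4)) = s + 4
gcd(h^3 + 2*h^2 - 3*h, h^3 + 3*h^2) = h^2 + 3*h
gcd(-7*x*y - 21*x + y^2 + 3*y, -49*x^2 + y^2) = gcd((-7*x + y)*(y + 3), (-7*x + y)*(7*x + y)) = 7*x - y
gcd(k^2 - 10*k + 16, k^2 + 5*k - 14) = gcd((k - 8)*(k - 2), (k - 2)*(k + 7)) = k - 2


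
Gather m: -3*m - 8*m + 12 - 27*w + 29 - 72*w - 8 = -11*m - 99*w + 33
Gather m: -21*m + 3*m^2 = 3*m^2 - 21*m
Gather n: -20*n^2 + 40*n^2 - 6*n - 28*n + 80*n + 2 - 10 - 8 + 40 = 20*n^2 + 46*n + 24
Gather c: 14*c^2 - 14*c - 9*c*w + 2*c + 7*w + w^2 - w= 14*c^2 + c*(-9*w - 12) + w^2 + 6*w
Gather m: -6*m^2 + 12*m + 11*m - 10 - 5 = -6*m^2 + 23*m - 15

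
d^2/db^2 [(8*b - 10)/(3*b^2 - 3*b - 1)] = 36*((3 - 4*b)*(-3*b^2 + 3*b + 1) - (2*b - 1)^2*(4*b - 5))/(-3*b^2 + 3*b + 1)^3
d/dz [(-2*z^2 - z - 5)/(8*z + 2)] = (-8*z^2 - 4*z + 19)/(2*(16*z^2 + 8*z + 1))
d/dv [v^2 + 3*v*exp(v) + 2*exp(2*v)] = 3*v*exp(v) + 2*v + 4*exp(2*v) + 3*exp(v)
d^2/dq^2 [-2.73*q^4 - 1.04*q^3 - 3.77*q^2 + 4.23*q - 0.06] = -32.76*q^2 - 6.24*q - 7.54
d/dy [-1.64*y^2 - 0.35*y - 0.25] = -3.28*y - 0.35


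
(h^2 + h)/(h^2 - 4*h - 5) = h/(h - 5)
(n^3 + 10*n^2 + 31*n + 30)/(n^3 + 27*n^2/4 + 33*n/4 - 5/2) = 4*(n + 3)/(4*n - 1)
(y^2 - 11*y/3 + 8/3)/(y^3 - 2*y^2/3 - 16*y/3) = (y - 1)/(y*(y + 2))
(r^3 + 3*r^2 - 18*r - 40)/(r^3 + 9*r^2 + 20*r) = (r^2 - 2*r - 8)/(r*(r + 4))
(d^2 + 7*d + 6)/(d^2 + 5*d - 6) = (d + 1)/(d - 1)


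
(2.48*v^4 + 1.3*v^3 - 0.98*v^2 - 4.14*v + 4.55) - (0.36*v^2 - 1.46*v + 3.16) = 2.48*v^4 + 1.3*v^3 - 1.34*v^2 - 2.68*v + 1.39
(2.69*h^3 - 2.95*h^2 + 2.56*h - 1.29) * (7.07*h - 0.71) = 19.0183*h^4 - 22.7664*h^3 + 20.1937*h^2 - 10.9379*h + 0.9159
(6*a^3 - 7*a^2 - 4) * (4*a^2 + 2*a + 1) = 24*a^5 - 16*a^4 - 8*a^3 - 23*a^2 - 8*a - 4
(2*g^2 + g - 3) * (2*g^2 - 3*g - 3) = 4*g^4 - 4*g^3 - 15*g^2 + 6*g + 9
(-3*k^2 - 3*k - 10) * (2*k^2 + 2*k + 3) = -6*k^4 - 12*k^3 - 35*k^2 - 29*k - 30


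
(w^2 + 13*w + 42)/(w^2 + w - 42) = (w + 6)/(w - 6)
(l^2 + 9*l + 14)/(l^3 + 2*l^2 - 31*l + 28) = (l + 2)/(l^2 - 5*l + 4)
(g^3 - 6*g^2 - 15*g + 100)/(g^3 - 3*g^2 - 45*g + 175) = (g + 4)/(g + 7)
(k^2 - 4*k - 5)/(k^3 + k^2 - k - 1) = (k - 5)/(k^2 - 1)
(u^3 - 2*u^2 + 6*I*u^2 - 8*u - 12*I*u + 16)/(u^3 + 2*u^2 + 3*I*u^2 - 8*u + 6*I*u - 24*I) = (u^2 + 6*I*u - 8)/(u^2 + u*(4 + 3*I) + 12*I)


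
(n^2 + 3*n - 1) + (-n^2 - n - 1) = 2*n - 2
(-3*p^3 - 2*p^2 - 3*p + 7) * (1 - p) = 3*p^4 - p^3 + p^2 - 10*p + 7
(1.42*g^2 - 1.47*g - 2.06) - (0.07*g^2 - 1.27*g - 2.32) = 1.35*g^2 - 0.2*g + 0.26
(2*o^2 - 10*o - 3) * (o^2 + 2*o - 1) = 2*o^4 - 6*o^3 - 25*o^2 + 4*o + 3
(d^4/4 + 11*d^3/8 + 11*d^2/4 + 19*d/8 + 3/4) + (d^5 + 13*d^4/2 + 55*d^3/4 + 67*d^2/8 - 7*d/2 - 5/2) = d^5 + 27*d^4/4 + 121*d^3/8 + 89*d^2/8 - 9*d/8 - 7/4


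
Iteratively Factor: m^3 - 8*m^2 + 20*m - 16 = (m - 2)*(m^2 - 6*m + 8) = (m - 4)*(m - 2)*(m - 2)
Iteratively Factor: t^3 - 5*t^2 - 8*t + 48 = (t - 4)*(t^2 - t - 12) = (t - 4)*(t + 3)*(t - 4)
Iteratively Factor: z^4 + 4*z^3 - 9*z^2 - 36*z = (z + 3)*(z^3 + z^2 - 12*z) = (z - 3)*(z + 3)*(z^2 + 4*z) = z*(z - 3)*(z + 3)*(z + 4)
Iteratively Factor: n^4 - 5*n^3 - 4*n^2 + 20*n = (n + 2)*(n^3 - 7*n^2 + 10*n) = n*(n + 2)*(n^2 - 7*n + 10) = n*(n - 2)*(n + 2)*(n - 5)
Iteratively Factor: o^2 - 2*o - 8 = (o - 4)*(o + 2)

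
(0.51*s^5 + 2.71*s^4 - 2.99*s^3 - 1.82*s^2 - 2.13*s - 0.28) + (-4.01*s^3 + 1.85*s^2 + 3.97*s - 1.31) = 0.51*s^5 + 2.71*s^4 - 7.0*s^3 + 0.03*s^2 + 1.84*s - 1.59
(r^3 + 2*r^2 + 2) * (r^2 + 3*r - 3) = r^5 + 5*r^4 + 3*r^3 - 4*r^2 + 6*r - 6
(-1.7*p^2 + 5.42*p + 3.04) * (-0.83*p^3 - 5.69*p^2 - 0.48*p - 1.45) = 1.411*p^5 + 5.1744*p^4 - 32.547*p^3 - 17.4342*p^2 - 9.3182*p - 4.408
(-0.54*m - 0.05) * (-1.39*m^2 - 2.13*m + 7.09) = 0.7506*m^3 + 1.2197*m^2 - 3.7221*m - 0.3545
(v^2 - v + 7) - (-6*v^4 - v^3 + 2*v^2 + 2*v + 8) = 6*v^4 + v^3 - v^2 - 3*v - 1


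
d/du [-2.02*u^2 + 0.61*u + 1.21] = 0.61 - 4.04*u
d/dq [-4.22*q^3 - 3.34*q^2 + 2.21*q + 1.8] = -12.66*q^2 - 6.68*q + 2.21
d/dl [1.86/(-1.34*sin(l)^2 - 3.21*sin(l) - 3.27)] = (4.9848*sin(l) + 5.9706)*cos(l)/(1.34*sin(l)^2 + 3.21*sin(l) + 3.27)^2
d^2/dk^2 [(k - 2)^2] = 2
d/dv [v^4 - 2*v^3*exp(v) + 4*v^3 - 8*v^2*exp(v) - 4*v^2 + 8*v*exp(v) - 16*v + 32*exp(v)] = -2*v^3*exp(v) + 4*v^3 - 14*v^2*exp(v) + 12*v^2 - 8*v*exp(v) - 8*v + 40*exp(v) - 16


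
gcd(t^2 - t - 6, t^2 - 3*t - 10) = t + 2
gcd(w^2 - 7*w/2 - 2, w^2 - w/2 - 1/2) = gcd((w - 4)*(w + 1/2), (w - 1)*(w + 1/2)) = w + 1/2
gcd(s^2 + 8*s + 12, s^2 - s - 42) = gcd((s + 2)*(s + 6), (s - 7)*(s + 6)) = s + 6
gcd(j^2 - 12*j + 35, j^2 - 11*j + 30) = j - 5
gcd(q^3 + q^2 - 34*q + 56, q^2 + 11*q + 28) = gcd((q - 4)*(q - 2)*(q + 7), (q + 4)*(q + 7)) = q + 7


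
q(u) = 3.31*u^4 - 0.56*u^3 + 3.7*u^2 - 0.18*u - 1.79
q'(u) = 13.24*u^3 - 1.68*u^2 + 7.4*u - 0.18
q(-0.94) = 4.70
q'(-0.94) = -19.62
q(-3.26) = 431.37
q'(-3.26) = -500.87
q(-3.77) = 750.12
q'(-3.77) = -761.39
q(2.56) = 154.77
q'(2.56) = 229.88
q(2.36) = 113.71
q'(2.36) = 181.96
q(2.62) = 169.03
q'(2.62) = 245.79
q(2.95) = 266.18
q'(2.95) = 346.93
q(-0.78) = 2.09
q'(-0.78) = -13.26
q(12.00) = 68197.33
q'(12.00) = 22725.42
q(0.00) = -1.79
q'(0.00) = -0.18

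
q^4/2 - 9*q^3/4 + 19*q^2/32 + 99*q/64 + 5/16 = (q/2 + 1/4)*(q - 4)*(q - 5/4)*(q + 1/4)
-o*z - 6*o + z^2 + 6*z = (-o + z)*(z + 6)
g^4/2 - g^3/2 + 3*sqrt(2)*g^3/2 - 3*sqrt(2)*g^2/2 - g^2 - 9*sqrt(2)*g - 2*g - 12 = (g/2 + 1)*(g - 3)*(g + sqrt(2))*(g + 2*sqrt(2))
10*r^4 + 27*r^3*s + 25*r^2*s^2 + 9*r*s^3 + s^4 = (r + s)^2*(2*r + s)*(5*r + s)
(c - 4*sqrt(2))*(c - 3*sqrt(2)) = c^2 - 7*sqrt(2)*c + 24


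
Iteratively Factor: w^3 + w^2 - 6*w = (w - 2)*(w^2 + 3*w) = w*(w - 2)*(w + 3)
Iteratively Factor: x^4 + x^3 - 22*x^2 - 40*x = (x)*(x^3 + x^2 - 22*x - 40) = x*(x - 5)*(x^2 + 6*x + 8) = x*(x - 5)*(x + 4)*(x + 2)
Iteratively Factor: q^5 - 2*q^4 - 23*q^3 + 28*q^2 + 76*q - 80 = (q - 2)*(q^4 - 23*q^2 - 18*q + 40) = (q - 2)*(q + 2)*(q^3 - 2*q^2 - 19*q + 20) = (q - 2)*(q - 1)*(q + 2)*(q^2 - q - 20) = (q - 2)*(q - 1)*(q + 2)*(q + 4)*(q - 5)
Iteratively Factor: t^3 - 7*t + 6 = (t + 3)*(t^2 - 3*t + 2) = (t - 2)*(t + 3)*(t - 1)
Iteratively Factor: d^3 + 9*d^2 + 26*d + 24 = (d + 2)*(d^2 + 7*d + 12) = (d + 2)*(d + 4)*(d + 3)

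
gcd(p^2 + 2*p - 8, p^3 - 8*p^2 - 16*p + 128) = p + 4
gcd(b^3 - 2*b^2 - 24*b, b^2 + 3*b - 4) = b + 4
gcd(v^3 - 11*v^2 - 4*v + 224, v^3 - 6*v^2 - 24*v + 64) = v^2 - 4*v - 32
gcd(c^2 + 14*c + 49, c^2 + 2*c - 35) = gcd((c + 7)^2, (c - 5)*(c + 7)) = c + 7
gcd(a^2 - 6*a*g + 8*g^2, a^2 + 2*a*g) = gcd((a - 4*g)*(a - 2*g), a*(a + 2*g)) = 1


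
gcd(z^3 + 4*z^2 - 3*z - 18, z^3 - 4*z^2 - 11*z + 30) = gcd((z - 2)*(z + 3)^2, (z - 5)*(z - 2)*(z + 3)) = z^2 + z - 6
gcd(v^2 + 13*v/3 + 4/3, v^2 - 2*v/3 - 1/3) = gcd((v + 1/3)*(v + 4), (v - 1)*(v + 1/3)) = v + 1/3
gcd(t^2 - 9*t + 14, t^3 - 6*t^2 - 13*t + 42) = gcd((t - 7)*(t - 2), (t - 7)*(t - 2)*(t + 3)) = t^2 - 9*t + 14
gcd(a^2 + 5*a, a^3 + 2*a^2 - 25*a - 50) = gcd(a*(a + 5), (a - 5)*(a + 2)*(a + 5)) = a + 5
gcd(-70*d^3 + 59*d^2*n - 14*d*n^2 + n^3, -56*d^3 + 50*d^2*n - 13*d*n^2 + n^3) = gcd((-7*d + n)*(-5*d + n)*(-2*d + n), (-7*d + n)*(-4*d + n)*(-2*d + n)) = 14*d^2 - 9*d*n + n^2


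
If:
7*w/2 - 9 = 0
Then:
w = 18/7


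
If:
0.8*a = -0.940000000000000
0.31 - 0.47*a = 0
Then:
No Solution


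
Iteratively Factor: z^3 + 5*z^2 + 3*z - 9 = (z + 3)*(z^2 + 2*z - 3) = (z + 3)^2*(z - 1)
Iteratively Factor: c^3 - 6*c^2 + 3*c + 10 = (c + 1)*(c^2 - 7*c + 10) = (c - 2)*(c + 1)*(c - 5)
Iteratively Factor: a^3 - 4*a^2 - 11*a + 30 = (a - 2)*(a^2 - 2*a - 15) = (a - 5)*(a - 2)*(a + 3)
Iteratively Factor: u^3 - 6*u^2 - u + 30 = (u + 2)*(u^2 - 8*u + 15) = (u - 3)*(u + 2)*(u - 5)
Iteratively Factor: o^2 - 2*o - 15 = (o + 3)*(o - 5)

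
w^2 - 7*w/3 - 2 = (w - 3)*(w + 2/3)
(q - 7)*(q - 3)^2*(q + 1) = q^4 - 12*q^3 + 38*q^2 - 12*q - 63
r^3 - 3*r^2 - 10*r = r*(r - 5)*(r + 2)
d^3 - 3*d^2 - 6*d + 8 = (d - 4)*(d - 1)*(d + 2)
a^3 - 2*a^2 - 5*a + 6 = (a - 3)*(a - 1)*(a + 2)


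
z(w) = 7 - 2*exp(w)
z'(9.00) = -16206.17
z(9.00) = -16199.17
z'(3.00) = -40.17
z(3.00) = -33.17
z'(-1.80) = -0.33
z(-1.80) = 6.67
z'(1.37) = -7.87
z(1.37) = -0.87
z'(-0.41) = -1.33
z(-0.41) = 5.67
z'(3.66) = -77.72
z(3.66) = -70.72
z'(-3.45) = -0.06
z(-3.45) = 6.94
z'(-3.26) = -0.08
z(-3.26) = 6.92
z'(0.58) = -3.57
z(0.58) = 3.43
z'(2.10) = -16.33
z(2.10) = -9.33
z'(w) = -2*exp(w)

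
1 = 1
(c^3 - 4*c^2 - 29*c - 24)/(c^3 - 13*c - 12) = (c - 8)/(c - 4)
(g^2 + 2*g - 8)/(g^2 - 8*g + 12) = (g + 4)/(g - 6)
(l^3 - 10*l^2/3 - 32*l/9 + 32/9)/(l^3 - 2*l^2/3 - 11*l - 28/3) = (9*l^2 + 6*l - 8)/(3*(3*l^2 + 10*l + 7))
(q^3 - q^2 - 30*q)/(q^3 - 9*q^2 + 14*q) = (q^2 - q - 30)/(q^2 - 9*q + 14)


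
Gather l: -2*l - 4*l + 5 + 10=15 - 6*l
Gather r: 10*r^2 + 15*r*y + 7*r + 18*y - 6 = 10*r^2 + r*(15*y + 7) + 18*y - 6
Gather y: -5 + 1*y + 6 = y + 1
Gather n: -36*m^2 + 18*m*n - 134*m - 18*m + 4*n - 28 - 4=-36*m^2 - 152*m + n*(18*m + 4) - 32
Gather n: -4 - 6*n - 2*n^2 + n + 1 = -2*n^2 - 5*n - 3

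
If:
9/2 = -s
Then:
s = -9/2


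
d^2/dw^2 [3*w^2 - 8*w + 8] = 6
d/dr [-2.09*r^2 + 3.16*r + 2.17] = 3.16 - 4.18*r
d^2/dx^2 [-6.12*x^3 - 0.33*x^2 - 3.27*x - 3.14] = -36.72*x - 0.66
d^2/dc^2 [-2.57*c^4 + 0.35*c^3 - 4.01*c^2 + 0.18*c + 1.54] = -30.84*c^2 + 2.1*c - 8.02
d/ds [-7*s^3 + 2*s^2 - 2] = s*(4 - 21*s)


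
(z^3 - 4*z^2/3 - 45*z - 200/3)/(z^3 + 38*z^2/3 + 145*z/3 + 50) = (z - 8)/(z + 6)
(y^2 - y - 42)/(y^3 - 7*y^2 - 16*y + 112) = (y + 6)/(y^2 - 16)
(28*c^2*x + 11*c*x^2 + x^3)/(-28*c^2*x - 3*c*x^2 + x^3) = (7*c + x)/(-7*c + x)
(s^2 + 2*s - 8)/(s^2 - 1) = (s^2 + 2*s - 8)/(s^2 - 1)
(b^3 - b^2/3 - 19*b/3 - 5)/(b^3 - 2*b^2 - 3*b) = (b + 5/3)/b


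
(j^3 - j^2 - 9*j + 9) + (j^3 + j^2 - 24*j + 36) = 2*j^3 - 33*j + 45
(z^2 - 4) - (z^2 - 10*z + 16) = 10*z - 20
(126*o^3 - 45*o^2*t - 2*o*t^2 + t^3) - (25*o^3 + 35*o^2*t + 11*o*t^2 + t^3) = 101*o^3 - 80*o^2*t - 13*o*t^2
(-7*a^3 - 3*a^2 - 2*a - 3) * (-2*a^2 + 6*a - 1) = 14*a^5 - 36*a^4 - 7*a^3 - 3*a^2 - 16*a + 3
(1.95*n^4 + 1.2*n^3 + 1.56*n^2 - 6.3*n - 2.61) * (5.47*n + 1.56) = 10.6665*n^5 + 9.606*n^4 + 10.4052*n^3 - 32.0274*n^2 - 24.1047*n - 4.0716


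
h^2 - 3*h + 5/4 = (h - 5/2)*(h - 1/2)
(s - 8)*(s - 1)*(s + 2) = s^3 - 7*s^2 - 10*s + 16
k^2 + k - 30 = (k - 5)*(k + 6)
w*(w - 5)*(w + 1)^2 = w^4 - 3*w^3 - 9*w^2 - 5*w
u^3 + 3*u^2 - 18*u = u*(u - 3)*(u + 6)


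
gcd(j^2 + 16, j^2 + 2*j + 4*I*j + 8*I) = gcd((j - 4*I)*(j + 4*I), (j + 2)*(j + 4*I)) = j + 4*I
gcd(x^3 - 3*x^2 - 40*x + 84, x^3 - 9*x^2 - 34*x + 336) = x^2 - x - 42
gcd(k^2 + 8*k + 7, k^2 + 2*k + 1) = k + 1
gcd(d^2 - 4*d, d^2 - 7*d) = d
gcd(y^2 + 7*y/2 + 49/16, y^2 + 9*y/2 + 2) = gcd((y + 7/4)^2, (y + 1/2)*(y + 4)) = 1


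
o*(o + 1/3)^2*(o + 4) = o^4 + 14*o^3/3 + 25*o^2/9 + 4*o/9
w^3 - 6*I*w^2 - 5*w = w*(w - 5*I)*(w - I)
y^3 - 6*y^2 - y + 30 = (y - 5)*(y - 3)*(y + 2)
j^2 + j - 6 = (j - 2)*(j + 3)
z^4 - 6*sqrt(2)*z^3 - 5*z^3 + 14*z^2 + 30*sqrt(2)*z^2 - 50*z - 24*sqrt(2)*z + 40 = (z - 4)*(z - 1)*(z - 5*sqrt(2))*(z - sqrt(2))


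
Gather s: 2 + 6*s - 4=6*s - 2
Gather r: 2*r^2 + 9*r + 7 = 2*r^2 + 9*r + 7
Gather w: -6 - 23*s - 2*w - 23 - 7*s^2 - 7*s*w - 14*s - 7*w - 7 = -7*s^2 - 37*s + w*(-7*s - 9) - 36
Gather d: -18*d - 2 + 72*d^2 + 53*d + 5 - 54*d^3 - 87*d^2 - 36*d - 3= -54*d^3 - 15*d^2 - d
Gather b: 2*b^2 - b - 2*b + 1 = 2*b^2 - 3*b + 1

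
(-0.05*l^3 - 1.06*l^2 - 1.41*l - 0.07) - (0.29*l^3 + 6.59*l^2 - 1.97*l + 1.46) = -0.34*l^3 - 7.65*l^2 + 0.56*l - 1.53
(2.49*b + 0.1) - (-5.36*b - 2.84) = 7.85*b + 2.94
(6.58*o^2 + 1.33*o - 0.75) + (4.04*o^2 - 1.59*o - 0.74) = 10.62*o^2 - 0.26*o - 1.49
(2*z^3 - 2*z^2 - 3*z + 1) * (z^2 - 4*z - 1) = 2*z^5 - 10*z^4 + 3*z^3 + 15*z^2 - z - 1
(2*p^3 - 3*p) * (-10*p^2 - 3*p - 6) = -20*p^5 - 6*p^4 + 18*p^3 + 9*p^2 + 18*p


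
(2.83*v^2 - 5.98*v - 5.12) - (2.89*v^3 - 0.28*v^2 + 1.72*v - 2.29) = -2.89*v^3 + 3.11*v^2 - 7.7*v - 2.83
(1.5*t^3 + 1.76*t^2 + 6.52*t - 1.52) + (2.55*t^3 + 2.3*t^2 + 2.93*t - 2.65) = 4.05*t^3 + 4.06*t^2 + 9.45*t - 4.17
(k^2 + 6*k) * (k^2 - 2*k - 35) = k^4 + 4*k^3 - 47*k^2 - 210*k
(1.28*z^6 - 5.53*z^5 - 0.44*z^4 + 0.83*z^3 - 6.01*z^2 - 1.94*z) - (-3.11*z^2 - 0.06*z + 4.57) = 1.28*z^6 - 5.53*z^5 - 0.44*z^4 + 0.83*z^3 - 2.9*z^2 - 1.88*z - 4.57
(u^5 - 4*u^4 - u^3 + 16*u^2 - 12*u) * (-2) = -2*u^5 + 8*u^4 + 2*u^3 - 32*u^2 + 24*u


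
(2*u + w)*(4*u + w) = 8*u^2 + 6*u*w + w^2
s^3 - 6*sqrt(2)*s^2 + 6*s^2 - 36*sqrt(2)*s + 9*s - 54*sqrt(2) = (s + 3)^2*(s - 6*sqrt(2))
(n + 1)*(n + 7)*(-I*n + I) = -I*n^3 - 7*I*n^2 + I*n + 7*I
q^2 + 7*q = q*(q + 7)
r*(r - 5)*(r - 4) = r^3 - 9*r^2 + 20*r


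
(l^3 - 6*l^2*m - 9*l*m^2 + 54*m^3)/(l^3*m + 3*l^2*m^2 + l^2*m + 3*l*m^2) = (l^2 - 9*l*m + 18*m^2)/(l*m*(l + 1))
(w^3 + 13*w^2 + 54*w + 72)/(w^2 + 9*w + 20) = (w^2 + 9*w + 18)/(w + 5)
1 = 1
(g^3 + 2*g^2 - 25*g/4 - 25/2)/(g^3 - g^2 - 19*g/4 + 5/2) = (2*g + 5)/(2*g - 1)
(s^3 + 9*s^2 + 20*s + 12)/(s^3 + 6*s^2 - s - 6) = (s + 2)/(s - 1)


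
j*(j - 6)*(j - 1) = j^3 - 7*j^2 + 6*j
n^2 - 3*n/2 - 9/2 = (n - 3)*(n + 3/2)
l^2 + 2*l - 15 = (l - 3)*(l + 5)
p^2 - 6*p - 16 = (p - 8)*(p + 2)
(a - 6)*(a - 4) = a^2 - 10*a + 24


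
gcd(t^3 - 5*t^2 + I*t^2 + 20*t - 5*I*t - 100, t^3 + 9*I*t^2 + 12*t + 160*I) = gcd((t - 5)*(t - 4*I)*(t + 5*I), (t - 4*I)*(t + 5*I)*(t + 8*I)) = t^2 + I*t + 20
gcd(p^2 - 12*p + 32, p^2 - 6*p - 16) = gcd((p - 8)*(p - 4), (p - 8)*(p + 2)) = p - 8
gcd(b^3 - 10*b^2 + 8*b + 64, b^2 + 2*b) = b + 2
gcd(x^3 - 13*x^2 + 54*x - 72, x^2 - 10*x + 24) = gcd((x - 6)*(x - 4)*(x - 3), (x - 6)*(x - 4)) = x^2 - 10*x + 24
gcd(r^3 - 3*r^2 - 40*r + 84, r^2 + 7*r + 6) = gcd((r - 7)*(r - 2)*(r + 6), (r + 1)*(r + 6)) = r + 6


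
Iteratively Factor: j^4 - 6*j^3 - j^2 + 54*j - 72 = (j - 3)*(j^3 - 3*j^2 - 10*j + 24) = (j - 3)*(j - 2)*(j^2 - j - 12) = (j - 3)*(j - 2)*(j + 3)*(j - 4)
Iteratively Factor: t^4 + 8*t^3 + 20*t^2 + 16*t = (t)*(t^3 + 8*t^2 + 20*t + 16) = t*(t + 4)*(t^2 + 4*t + 4) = t*(t + 2)*(t + 4)*(t + 2)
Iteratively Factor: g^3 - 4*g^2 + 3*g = (g - 1)*(g^2 - 3*g) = (g - 3)*(g - 1)*(g)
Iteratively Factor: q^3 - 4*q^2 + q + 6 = (q + 1)*(q^2 - 5*q + 6) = (q - 2)*(q + 1)*(q - 3)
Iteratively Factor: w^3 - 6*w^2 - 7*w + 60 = (w + 3)*(w^2 - 9*w + 20) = (w - 4)*(w + 3)*(w - 5)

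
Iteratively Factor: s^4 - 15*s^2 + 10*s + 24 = (s + 1)*(s^3 - s^2 - 14*s + 24) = (s - 2)*(s + 1)*(s^2 + s - 12) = (s - 2)*(s + 1)*(s + 4)*(s - 3)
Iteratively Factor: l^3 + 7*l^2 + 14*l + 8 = (l + 4)*(l^2 + 3*l + 2) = (l + 2)*(l + 4)*(l + 1)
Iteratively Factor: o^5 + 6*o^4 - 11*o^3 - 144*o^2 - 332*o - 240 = (o + 2)*(o^4 + 4*o^3 - 19*o^2 - 106*o - 120) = (o + 2)*(o + 4)*(o^3 - 19*o - 30) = (o - 5)*(o + 2)*(o + 4)*(o^2 + 5*o + 6) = (o - 5)*(o + 2)*(o + 3)*(o + 4)*(o + 2)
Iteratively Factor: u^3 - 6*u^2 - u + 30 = (u - 3)*(u^2 - 3*u - 10) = (u - 5)*(u - 3)*(u + 2)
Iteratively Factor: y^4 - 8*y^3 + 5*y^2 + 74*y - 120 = (y - 2)*(y^3 - 6*y^2 - 7*y + 60) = (y - 4)*(y - 2)*(y^2 - 2*y - 15) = (y - 5)*(y - 4)*(y - 2)*(y + 3)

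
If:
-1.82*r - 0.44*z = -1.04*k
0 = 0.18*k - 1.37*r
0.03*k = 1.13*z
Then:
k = 0.00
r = 0.00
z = 0.00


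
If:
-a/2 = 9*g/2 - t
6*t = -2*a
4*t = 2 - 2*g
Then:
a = -27/23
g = 5/23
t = 9/23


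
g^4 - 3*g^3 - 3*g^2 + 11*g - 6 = (g - 3)*(g - 1)^2*(g + 2)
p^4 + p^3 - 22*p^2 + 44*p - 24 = (p - 2)^2*(p - 1)*(p + 6)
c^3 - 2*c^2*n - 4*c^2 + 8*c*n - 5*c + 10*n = (c - 5)*(c + 1)*(c - 2*n)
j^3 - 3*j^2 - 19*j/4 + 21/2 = (j - 7/2)*(j - 3/2)*(j + 2)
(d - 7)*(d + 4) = d^2 - 3*d - 28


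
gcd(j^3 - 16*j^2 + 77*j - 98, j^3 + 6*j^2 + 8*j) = 1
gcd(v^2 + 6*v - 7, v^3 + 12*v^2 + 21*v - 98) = v + 7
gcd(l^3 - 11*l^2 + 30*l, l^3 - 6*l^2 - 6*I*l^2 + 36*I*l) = l^2 - 6*l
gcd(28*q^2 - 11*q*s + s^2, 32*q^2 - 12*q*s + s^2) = 4*q - s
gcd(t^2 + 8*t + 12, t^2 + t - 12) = 1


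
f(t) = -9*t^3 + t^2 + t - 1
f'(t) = -27*t^2 + 2*t + 1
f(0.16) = -0.85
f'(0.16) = 0.63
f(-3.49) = 390.27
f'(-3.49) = -334.84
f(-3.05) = 260.61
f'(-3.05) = -256.27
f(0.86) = -5.12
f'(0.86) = -17.25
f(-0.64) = 1.13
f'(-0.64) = -11.34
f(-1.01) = 8.28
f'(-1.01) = -28.56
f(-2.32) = 114.45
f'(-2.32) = -148.96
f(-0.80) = 3.45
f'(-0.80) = -17.88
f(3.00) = -232.00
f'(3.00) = -236.00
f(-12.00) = 15683.00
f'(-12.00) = -3911.00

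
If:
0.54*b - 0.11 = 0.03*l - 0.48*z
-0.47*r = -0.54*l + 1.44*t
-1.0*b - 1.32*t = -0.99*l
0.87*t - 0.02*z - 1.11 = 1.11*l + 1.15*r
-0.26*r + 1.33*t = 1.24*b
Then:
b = -0.79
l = -1.74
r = 0.16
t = -0.71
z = 1.01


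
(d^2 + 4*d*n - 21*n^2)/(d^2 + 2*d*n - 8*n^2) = (d^2 + 4*d*n - 21*n^2)/(d^2 + 2*d*n - 8*n^2)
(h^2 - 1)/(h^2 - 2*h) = (h^2 - 1)/(h*(h - 2))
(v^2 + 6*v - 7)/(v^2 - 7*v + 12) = (v^2 + 6*v - 7)/(v^2 - 7*v + 12)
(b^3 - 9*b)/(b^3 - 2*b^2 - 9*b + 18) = b/(b - 2)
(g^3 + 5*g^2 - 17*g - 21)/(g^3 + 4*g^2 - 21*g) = (g + 1)/g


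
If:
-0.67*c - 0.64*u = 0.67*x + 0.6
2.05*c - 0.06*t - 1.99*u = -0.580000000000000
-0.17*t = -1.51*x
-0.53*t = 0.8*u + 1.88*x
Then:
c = -0.61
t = 0.37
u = -0.35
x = 0.04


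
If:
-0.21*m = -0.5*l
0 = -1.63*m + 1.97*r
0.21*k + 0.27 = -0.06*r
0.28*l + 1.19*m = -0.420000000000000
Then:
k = -1.21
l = -0.13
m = -0.32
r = -0.27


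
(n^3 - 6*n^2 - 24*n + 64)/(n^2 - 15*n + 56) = (n^2 + 2*n - 8)/(n - 7)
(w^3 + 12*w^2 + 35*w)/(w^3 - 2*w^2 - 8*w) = (w^2 + 12*w + 35)/(w^2 - 2*w - 8)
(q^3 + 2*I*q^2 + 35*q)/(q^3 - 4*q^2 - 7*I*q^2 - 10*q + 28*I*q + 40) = q*(q + 7*I)/(q^2 - 2*q*(2 + I) + 8*I)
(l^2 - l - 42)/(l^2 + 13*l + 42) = (l - 7)/(l + 7)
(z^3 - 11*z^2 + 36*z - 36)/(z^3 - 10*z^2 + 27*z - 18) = (z - 2)/(z - 1)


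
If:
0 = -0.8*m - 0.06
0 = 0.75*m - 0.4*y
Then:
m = -0.08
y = -0.14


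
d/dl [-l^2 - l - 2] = -2*l - 1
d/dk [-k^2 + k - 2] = 1 - 2*k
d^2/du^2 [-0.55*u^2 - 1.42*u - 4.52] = -1.10000000000000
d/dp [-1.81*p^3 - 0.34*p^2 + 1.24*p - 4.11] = -5.43*p^2 - 0.68*p + 1.24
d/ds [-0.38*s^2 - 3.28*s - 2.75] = -0.76*s - 3.28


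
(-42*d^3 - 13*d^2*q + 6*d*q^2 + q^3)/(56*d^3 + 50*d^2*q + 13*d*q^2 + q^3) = (-3*d + q)/(4*d + q)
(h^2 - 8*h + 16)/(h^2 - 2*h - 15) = (-h^2 + 8*h - 16)/(-h^2 + 2*h + 15)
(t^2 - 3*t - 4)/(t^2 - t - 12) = (t + 1)/(t + 3)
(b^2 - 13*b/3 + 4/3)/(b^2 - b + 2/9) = 3*(b - 4)/(3*b - 2)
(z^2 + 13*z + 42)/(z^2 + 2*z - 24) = (z + 7)/(z - 4)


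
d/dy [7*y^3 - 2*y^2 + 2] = y*(21*y - 4)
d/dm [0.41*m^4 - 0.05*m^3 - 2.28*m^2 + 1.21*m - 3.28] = 1.64*m^3 - 0.15*m^2 - 4.56*m + 1.21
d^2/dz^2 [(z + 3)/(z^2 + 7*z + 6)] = 2*((z + 3)*(2*z + 7)^2 - (3*z + 10)*(z^2 + 7*z + 6))/(z^2 + 7*z + 6)^3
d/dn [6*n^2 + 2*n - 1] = 12*n + 2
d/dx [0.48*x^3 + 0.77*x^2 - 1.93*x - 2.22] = 1.44*x^2 + 1.54*x - 1.93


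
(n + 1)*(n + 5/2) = n^2 + 7*n/2 + 5/2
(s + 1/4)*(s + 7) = s^2 + 29*s/4 + 7/4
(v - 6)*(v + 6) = v^2 - 36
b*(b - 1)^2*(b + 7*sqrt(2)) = b^4 - 2*b^3 + 7*sqrt(2)*b^3 - 14*sqrt(2)*b^2 + b^2 + 7*sqrt(2)*b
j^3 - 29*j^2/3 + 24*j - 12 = (j - 6)*(j - 3)*(j - 2/3)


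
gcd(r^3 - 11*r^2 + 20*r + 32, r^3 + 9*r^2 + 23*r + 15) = r + 1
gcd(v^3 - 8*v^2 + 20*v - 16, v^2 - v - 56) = 1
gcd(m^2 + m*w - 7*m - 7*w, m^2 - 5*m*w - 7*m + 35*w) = m - 7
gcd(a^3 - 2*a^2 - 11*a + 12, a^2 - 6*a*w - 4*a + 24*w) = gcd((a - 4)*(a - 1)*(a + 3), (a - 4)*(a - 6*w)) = a - 4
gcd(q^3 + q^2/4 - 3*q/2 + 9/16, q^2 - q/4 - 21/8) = q + 3/2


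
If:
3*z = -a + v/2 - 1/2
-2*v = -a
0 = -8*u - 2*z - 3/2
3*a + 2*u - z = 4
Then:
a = 11/9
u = -5/72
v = 11/18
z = -17/36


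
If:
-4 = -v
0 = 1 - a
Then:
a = 1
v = 4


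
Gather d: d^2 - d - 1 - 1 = d^2 - d - 2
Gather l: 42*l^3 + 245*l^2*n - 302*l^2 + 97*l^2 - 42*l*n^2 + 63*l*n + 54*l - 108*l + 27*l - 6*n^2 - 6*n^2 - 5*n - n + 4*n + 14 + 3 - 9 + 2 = 42*l^3 + l^2*(245*n - 205) + l*(-42*n^2 + 63*n - 27) - 12*n^2 - 2*n + 10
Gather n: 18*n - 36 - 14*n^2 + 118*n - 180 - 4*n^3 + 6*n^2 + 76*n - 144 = -4*n^3 - 8*n^2 + 212*n - 360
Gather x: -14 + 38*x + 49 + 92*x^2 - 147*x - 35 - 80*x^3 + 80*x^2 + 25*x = -80*x^3 + 172*x^2 - 84*x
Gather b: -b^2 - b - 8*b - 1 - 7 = -b^2 - 9*b - 8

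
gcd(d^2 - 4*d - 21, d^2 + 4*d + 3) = d + 3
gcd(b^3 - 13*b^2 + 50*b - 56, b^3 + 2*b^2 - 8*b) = b - 2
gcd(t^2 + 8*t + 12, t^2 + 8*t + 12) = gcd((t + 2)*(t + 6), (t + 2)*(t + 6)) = t^2 + 8*t + 12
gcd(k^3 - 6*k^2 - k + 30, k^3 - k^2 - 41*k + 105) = k^2 - 8*k + 15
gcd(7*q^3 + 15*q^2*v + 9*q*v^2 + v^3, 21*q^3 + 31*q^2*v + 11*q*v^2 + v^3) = 7*q^2 + 8*q*v + v^2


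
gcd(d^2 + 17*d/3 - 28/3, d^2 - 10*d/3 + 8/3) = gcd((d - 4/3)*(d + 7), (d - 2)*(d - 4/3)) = d - 4/3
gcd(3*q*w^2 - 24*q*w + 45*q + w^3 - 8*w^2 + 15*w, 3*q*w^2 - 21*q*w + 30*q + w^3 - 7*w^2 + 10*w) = 3*q*w - 15*q + w^2 - 5*w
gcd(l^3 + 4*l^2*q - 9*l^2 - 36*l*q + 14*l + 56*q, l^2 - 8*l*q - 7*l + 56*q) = l - 7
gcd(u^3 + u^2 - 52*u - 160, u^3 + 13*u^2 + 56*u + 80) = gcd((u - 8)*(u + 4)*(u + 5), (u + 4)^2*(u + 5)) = u^2 + 9*u + 20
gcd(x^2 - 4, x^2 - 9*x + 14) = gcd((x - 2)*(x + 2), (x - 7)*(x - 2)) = x - 2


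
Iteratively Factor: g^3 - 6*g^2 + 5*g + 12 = (g - 3)*(g^2 - 3*g - 4) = (g - 3)*(g + 1)*(g - 4)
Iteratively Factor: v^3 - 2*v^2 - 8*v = (v - 4)*(v^2 + 2*v) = (v - 4)*(v + 2)*(v)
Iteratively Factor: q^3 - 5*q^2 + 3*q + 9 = (q - 3)*(q^2 - 2*q - 3) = (q - 3)*(q + 1)*(q - 3)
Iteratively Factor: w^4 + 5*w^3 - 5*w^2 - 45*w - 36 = (w + 4)*(w^3 + w^2 - 9*w - 9) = (w - 3)*(w + 4)*(w^2 + 4*w + 3) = (w - 3)*(w + 3)*(w + 4)*(w + 1)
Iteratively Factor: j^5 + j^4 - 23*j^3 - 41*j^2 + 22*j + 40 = (j - 1)*(j^4 + 2*j^3 - 21*j^2 - 62*j - 40) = (j - 5)*(j - 1)*(j^3 + 7*j^2 + 14*j + 8) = (j - 5)*(j - 1)*(j + 2)*(j^2 + 5*j + 4) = (j - 5)*(j - 1)*(j + 2)*(j + 4)*(j + 1)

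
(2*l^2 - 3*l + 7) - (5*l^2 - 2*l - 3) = -3*l^2 - l + 10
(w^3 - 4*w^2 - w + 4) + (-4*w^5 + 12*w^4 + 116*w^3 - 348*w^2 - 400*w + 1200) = -4*w^5 + 12*w^4 + 117*w^3 - 352*w^2 - 401*w + 1204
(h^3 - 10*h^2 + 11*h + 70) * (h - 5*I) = h^4 - 10*h^3 - 5*I*h^3 + 11*h^2 + 50*I*h^2 + 70*h - 55*I*h - 350*I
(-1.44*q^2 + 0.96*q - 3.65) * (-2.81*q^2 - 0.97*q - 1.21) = 4.0464*q^4 - 1.3008*q^3 + 11.0677*q^2 + 2.3789*q + 4.4165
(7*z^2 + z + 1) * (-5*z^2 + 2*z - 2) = -35*z^4 + 9*z^3 - 17*z^2 - 2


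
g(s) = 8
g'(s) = 0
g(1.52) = 8.00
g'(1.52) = 0.00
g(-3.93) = 8.00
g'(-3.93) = 0.00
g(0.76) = 8.00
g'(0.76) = 0.00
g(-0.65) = 8.00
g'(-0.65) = 0.00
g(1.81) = 8.00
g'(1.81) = 0.00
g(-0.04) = 8.00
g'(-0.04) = 0.00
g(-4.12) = 8.00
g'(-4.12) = 0.00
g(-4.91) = 8.00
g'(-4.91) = 0.00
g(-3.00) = 8.00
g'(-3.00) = 0.00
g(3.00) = 8.00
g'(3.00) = 0.00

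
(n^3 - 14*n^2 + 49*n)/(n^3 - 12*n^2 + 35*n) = (n - 7)/(n - 5)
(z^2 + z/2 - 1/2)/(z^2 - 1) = (z - 1/2)/(z - 1)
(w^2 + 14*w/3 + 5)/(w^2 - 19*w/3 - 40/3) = (w + 3)/(w - 8)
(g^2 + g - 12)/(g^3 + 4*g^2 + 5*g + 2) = (g^2 + g - 12)/(g^3 + 4*g^2 + 5*g + 2)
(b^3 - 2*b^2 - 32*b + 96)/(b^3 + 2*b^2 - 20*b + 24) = (b^2 - 8*b + 16)/(b^2 - 4*b + 4)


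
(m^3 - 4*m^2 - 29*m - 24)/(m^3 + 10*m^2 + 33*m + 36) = (m^2 - 7*m - 8)/(m^2 + 7*m + 12)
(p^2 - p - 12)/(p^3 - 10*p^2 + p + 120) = (p - 4)/(p^2 - 13*p + 40)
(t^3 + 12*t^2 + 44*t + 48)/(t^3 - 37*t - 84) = (t^2 + 8*t + 12)/(t^2 - 4*t - 21)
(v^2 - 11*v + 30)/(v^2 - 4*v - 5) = (v - 6)/(v + 1)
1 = 1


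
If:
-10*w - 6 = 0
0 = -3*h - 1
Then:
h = -1/3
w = -3/5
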